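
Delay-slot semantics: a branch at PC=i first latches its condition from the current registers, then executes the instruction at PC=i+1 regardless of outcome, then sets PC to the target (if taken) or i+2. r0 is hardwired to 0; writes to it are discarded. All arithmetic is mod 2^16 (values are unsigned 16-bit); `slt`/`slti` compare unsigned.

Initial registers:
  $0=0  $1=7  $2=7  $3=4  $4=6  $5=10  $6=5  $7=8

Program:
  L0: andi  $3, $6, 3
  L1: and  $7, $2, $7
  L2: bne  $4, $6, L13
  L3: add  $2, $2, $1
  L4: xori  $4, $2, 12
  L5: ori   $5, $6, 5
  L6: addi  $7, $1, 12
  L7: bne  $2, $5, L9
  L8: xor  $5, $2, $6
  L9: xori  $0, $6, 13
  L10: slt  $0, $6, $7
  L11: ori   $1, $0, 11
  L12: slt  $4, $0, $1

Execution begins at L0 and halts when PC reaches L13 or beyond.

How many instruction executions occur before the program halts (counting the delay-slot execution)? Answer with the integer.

4

#0 andi  $3, $6, 3 ; 0/7/7/1/6/10/5/8
#1 and  $7, $2, $7 ; 0/7/7/1/6/10/5/0
#2 bne  $4, $6, L13 ; 0/7/7/1/6/10/5/0 ; →target
#3 add  $2, $2, $1 ; 0/7/14/1/6/10/5/0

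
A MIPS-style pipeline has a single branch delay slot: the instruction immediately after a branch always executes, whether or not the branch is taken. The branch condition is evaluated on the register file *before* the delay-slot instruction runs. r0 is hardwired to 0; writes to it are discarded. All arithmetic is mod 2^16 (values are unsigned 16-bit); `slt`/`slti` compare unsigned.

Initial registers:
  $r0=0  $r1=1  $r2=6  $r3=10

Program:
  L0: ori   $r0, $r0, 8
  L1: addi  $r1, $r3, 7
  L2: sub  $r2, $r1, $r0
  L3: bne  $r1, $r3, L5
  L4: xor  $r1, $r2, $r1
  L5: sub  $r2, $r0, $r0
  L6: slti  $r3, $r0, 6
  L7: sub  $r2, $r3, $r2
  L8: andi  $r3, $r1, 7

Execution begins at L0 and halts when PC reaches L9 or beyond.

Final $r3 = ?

PC=0  ori   $r0, $r0, 8      | $r0=0 $r1=1 $r2=6 $r3=10
PC=1  addi  $r1, $r3, 7      | $r0=0 $r1=17 $r2=6 $r3=10
PC=2  sub  $r2, $r1, $r0     | $r0=0 $r1=17 $r2=17 $r3=10
PC=3  bne  $r1, $r3, L5      | $r0=0 $r1=17 $r2=17 $r3=10  [TAKEN]
PC=4  xor  $r1, $r2, $r1     | $r0=0 $r1=0 $r2=17 $r3=10
PC=5  sub  $r2, $r0, $r0     | $r0=0 $r1=0 $r2=0 $r3=10
PC=6  slti  $r3, $r0, 6      | $r0=0 $r1=0 $r2=0 $r3=1
PC=7  sub  $r2, $r3, $r2     | $r0=0 $r1=0 $r2=1 $r3=1
PC=8  andi  $r3, $r1, 7      | $r0=0 $r1=0 $r2=1 $r3=0

0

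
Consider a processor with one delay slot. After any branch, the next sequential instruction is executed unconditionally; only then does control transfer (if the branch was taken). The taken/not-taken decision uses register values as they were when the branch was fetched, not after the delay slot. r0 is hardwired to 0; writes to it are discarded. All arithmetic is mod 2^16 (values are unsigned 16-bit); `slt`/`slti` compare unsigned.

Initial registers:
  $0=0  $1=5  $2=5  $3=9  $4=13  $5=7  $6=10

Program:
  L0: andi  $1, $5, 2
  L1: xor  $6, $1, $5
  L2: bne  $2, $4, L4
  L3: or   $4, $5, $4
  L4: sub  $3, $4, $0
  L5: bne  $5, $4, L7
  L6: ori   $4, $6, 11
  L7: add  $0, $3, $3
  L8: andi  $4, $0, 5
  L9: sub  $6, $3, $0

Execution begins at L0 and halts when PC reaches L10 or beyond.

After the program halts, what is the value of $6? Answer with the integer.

15

  step pc=0: andi  $1, $5, 2  regs=(0,2,5,9,13,7,10)
  step pc=1: xor  $6, $1, $5  regs=(0,2,5,9,13,7,5)
  step pc=2: bne  $2, $4, L4  cond=T  regs=(0,2,5,9,13,7,5)
  step pc=3: or   $4, $5, $4  regs=(0,2,5,9,15,7,5)
  step pc=4: sub  $3, $4, $0  regs=(0,2,5,15,15,7,5)
  step pc=5: bne  $5, $4, L7  cond=T  regs=(0,2,5,15,15,7,5)
  step pc=6: ori   $4, $6, 11  regs=(0,2,5,15,15,7,5)
  step pc=7: add  $0, $3, $3  regs=(0,2,5,15,15,7,5)
  step pc=8: andi  $4, $0, 5  regs=(0,2,5,15,0,7,5)
  step pc=9: sub  $6, $3, $0  regs=(0,2,5,15,0,7,15)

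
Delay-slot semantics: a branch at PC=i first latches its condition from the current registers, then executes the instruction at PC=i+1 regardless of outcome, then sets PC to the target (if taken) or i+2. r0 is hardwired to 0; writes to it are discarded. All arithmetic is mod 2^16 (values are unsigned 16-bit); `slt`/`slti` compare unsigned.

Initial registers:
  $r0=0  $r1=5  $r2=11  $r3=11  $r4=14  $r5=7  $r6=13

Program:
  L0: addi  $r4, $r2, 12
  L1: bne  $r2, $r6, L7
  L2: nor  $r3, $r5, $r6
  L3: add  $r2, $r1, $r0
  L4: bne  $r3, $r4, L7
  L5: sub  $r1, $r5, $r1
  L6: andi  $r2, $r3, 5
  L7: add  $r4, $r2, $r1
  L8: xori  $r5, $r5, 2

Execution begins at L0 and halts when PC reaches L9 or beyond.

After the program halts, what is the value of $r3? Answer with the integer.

  step pc=0: addi  $r4, $r2, 12  regs=(0,5,11,11,23,7,13)
  step pc=1: bne  $r2, $r6, L7  cond=T  regs=(0,5,11,11,23,7,13)
  step pc=2: nor  $r3, $r5, $r6  regs=(0,5,11,65520,23,7,13)
  step pc=7: add  $r4, $r2, $r1  regs=(0,5,11,65520,16,7,13)
  step pc=8: xori  $r5, $r5, 2  regs=(0,5,11,65520,16,5,13)

65520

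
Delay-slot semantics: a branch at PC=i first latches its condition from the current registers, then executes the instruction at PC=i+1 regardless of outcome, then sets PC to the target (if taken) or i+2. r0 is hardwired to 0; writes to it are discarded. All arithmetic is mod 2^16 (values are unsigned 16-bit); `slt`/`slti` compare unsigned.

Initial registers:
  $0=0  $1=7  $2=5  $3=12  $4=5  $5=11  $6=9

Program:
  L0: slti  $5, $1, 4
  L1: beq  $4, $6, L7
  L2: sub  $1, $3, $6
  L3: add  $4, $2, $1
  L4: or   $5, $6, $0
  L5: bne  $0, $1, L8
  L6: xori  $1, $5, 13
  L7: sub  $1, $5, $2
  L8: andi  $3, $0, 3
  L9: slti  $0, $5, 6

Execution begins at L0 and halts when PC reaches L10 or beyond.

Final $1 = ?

4

PC=0  slti  $5, $1, 4        | $0=0 $1=7 $2=5 $3=12 $4=5 $5=0 $6=9
PC=1  beq  $4, $6, L7        | $0=0 $1=7 $2=5 $3=12 $4=5 $5=0 $6=9  [not taken]
PC=2  sub  $1, $3, $6        | $0=0 $1=3 $2=5 $3=12 $4=5 $5=0 $6=9
PC=3  add  $4, $2, $1        | $0=0 $1=3 $2=5 $3=12 $4=8 $5=0 $6=9
PC=4  or   $5, $6, $0        | $0=0 $1=3 $2=5 $3=12 $4=8 $5=9 $6=9
PC=5  bne  $0, $1, L8        | $0=0 $1=3 $2=5 $3=12 $4=8 $5=9 $6=9  [TAKEN]
PC=6  xori  $1, $5, 13       | $0=0 $1=4 $2=5 $3=12 $4=8 $5=9 $6=9
PC=8  andi  $3, $0, 3        | $0=0 $1=4 $2=5 $3=0 $4=8 $5=9 $6=9
PC=9  slti  $0, $5, 6        | $0=0 $1=4 $2=5 $3=0 $4=8 $5=9 $6=9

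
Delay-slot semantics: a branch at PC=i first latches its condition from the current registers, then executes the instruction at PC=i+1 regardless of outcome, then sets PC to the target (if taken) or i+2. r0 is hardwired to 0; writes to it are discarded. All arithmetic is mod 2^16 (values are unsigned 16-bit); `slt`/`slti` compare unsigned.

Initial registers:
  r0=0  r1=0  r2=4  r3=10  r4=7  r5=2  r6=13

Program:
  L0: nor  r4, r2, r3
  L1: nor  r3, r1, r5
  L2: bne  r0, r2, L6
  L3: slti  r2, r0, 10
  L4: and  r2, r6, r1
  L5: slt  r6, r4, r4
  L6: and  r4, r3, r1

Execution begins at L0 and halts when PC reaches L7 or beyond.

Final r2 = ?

1

PC=0  nor  r4, r2, r3        | r0=0 r1=0 r2=4 r3=10 r4=65521 r5=2 r6=13
PC=1  nor  r3, r1, r5        | r0=0 r1=0 r2=4 r3=65533 r4=65521 r5=2 r6=13
PC=2  bne  r0, r2, L6        | r0=0 r1=0 r2=4 r3=65533 r4=65521 r5=2 r6=13  [TAKEN]
PC=3  slti  r2, r0, 10       | r0=0 r1=0 r2=1 r3=65533 r4=65521 r5=2 r6=13
PC=6  and  r4, r3, r1        | r0=0 r1=0 r2=1 r3=65533 r4=0 r5=2 r6=13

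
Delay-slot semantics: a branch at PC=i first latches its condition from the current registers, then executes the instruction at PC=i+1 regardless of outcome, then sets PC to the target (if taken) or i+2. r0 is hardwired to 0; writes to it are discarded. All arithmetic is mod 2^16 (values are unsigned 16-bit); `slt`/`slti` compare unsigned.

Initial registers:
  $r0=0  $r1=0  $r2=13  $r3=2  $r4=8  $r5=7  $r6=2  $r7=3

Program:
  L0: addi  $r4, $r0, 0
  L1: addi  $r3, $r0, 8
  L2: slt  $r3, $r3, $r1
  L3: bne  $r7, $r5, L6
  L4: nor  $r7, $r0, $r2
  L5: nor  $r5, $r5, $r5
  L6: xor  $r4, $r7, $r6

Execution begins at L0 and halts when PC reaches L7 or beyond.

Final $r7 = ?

#0 addi  $r4, $r0, 0 ; 0/0/13/2/0/7/2/3
#1 addi  $r3, $r0, 8 ; 0/0/13/8/0/7/2/3
#2 slt  $r3, $r3, $r1 ; 0/0/13/0/0/7/2/3
#3 bne  $r7, $r5, L6 ; 0/0/13/0/0/7/2/3 ; →target
#4 nor  $r7, $r0, $r2 ; 0/0/13/0/0/7/2/65522
#6 xor  $r4, $r7, $r6 ; 0/0/13/0/65520/7/2/65522

65522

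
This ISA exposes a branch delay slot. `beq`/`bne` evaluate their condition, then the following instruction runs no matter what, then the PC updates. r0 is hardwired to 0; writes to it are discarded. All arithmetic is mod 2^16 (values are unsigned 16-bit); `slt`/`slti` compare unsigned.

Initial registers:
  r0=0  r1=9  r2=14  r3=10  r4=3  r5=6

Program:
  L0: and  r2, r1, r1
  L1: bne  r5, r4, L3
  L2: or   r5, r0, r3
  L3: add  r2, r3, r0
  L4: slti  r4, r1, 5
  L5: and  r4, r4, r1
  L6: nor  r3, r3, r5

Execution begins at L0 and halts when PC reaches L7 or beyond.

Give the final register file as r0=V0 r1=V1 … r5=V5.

#0 and  r2, r1, r1 ; 0/9/9/10/3/6
#1 bne  r5, r4, L3 ; 0/9/9/10/3/6 ; →target
#2 or   r5, r0, r3 ; 0/9/9/10/3/10
#3 add  r2, r3, r0 ; 0/9/10/10/3/10
#4 slti  r4, r1, 5 ; 0/9/10/10/0/10
#5 and  r4, r4, r1 ; 0/9/10/10/0/10
#6 nor  r3, r3, r5 ; 0/9/10/65525/0/10

r0=0 r1=9 r2=10 r3=65525 r4=0 r5=10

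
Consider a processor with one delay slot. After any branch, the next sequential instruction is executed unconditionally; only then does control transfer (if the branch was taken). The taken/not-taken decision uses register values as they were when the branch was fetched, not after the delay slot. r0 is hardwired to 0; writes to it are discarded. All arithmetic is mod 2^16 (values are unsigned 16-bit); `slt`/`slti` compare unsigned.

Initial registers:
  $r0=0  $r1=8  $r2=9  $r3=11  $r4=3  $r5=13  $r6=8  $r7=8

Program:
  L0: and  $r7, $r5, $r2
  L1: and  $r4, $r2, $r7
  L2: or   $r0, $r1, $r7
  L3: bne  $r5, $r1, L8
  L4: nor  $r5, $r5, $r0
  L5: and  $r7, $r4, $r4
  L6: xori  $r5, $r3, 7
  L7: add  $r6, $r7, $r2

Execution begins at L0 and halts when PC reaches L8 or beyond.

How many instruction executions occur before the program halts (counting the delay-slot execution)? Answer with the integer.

#0 and  $r7, $r5, $r2 ; 0/8/9/11/3/13/8/9
#1 and  $r4, $r2, $r7 ; 0/8/9/11/9/13/8/9
#2 or   $r0, $r1, $r7 ; 0/8/9/11/9/13/8/9
#3 bne  $r5, $r1, L8 ; 0/8/9/11/9/13/8/9 ; →target
#4 nor  $r5, $r5, $r0 ; 0/8/9/11/9/65522/8/9

5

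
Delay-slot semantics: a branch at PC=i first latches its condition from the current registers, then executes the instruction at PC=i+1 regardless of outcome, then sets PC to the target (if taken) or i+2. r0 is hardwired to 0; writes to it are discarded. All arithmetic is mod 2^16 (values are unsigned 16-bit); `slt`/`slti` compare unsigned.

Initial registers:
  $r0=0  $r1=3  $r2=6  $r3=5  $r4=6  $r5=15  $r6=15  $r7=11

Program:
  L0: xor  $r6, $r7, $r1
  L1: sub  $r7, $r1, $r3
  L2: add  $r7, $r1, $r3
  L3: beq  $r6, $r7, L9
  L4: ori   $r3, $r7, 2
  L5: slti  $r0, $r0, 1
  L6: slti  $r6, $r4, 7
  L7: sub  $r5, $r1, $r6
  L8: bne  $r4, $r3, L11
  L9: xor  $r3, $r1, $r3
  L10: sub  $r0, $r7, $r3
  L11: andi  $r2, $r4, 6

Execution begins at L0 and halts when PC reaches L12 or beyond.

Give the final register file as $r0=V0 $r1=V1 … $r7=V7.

$r0=0 $r1=3 $r2=6 $r3=9 $r4=6 $r5=15 $r6=8 $r7=8

[0] xor  $r6, $r7, $r1  →  {$r0:0, $r1:3, $r2:6, $r3:5, $r4:6, $r5:15, $r6:8, $r7:11}
[1] sub  $r7, $r1, $r3  →  {$r0:0, $r1:3, $r2:6, $r3:5, $r4:6, $r5:15, $r6:8, $r7:65534}
[2] add  $r7, $r1, $r3  →  {$r0:0, $r1:3, $r2:6, $r3:5, $r4:6, $r5:15, $r6:8, $r7:8}
[3] beq  $r6, $r7, L9  →  {$r0:0, $r1:3, $r2:6, $r3:5, $r4:6, $r5:15, $r6:8, $r7:8}  ⟨branch taken⟩
[4] ori   $r3, $r7, 2  →  {$r0:0, $r1:3, $r2:6, $r3:10, $r4:6, $r5:15, $r6:8, $r7:8}
[9] xor  $r3, $r1, $r3  →  {$r0:0, $r1:3, $r2:6, $r3:9, $r4:6, $r5:15, $r6:8, $r7:8}
[10] sub  $r0, $r7, $r3  →  {$r0:0, $r1:3, $r2:6, $r3:9, $r4:6, $r5:15, $r6:8, $r7:8}
[11] andi  $r2, $r4, 6  →  {$r0:0, $r1:3, $r2:6, $r3:9, $r4:6, $r5:15, $r6:8, $r7:8}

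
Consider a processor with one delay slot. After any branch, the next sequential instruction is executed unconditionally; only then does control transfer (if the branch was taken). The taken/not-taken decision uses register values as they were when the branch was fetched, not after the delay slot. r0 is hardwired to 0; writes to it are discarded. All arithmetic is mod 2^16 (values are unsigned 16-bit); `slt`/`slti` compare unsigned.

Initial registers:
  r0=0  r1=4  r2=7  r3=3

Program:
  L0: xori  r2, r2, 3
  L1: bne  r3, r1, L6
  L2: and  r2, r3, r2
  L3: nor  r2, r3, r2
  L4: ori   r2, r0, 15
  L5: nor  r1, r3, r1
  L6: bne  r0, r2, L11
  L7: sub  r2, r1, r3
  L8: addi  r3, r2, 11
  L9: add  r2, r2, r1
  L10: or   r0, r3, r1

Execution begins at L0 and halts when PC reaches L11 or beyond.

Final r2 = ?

5

[0] xori  r2, r2, 3  →  {r0:0, r1:4, r2:4, r3:3}
[1] bne  r3, r1, L6  →  {r0:0, r1:4, r2:4, r3:3}  ⟨branch taken⟩
[2] and  r2, r3, r2  →  {r0:0, r1:4, r2:0, r3:3}
[6] bne  r0, r2, L11  →  {r0:0, r1:4, r2:0, r3:3}  ⟨branch fallthrough⟩
[7] sub  r2, r1, r3  →  {r0:0, r1:4, r2:1, r3:3}
[8] addi  r3, r2, 11  →  {r0:0, r1:4, r2:1, r3:12}
[9] add  r2, r2, r1  →  {r0:0, r1:4, r2:5, r3:12}
[10] or   r0, r3, r1  →  {r0:0, r1:4, r2:5, r3:12}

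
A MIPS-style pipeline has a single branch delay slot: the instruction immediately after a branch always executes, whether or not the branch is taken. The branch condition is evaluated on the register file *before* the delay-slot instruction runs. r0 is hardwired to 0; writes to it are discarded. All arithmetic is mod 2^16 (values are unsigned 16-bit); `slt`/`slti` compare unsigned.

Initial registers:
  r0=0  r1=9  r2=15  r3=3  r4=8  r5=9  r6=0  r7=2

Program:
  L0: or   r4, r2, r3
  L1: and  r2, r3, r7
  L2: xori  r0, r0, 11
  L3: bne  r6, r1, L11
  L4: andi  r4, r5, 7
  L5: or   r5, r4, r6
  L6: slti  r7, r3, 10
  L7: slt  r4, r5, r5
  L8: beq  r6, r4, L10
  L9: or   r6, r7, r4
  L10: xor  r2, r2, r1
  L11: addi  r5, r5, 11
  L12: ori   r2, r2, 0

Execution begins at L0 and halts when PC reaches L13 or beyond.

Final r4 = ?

1

  step pc=0: or   r4, r2, r3  regs=(0,9,15,3,15,9,0,2)
  step pc=1: and  r2, r3, r7  regs=(0,9,2,3,15,9,0,2)
  step pc=2: xori  r0, r0, 11  regs=(0,9,2,3,15,9,0,2)
  step pc=3: bne  r6, r1, L11  cond=T  regs=(0,9,2,3,15,9,0,2)
  step pc=4: andi  r4, r5, 7  regs=(0,9,2,3,1,9,0,2)
  step pc=11: addi  r5, r5, 11  regs=(0,9,2,3,1,20,0,2)
  step pc=12: ori   r2, r2, 0  regs=(0,9,2,3,1,20,0,2)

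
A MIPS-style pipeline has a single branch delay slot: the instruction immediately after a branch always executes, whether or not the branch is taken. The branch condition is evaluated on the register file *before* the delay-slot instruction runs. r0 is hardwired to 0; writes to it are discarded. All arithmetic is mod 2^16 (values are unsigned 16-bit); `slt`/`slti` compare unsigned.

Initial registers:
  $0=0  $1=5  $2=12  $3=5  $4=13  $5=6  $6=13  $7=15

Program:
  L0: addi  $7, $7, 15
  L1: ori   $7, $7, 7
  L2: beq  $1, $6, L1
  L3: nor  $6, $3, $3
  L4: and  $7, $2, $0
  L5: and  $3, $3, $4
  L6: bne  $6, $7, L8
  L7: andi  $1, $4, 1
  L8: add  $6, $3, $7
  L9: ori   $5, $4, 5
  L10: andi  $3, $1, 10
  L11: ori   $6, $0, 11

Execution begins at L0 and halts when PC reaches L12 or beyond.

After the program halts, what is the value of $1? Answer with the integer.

1

#0 addi  $7, $7, 15 ; 0/5/12/5/13/6/13/30
#1 ori   $7, $7, 7 ; 0/5/12/5/13/6/13/31
#2 beq  $1, $6, L1 ; 0/5/12/5/13/6/13/31 ; →fallthru
#3 nor  $6, $3, $3 ; 0/5/12/5/13/6/65530/31
#4 and  $7, $2, $0 ; 0/5/12/5/13/6/65530/0
#5 and  $3, $3, $4 ; 0/5/12/5/13/6/65530/0
#6 bne  $6, $7, L8 ; 0/5/12/5/13/6/65530/0 ; →target
#7 andi  $1, $4, 1 ; 0/1/12/5/13/6/65530/0
#8 add  $6, $3, $7 ; 0/1/12/5/13/6/5/0
#9 ori   $5, $4, 5 ; 0/1/12/5/13/13/5/0
#10 andi  $3, $1, 10 ; 0/1/12/0/13/13/5/0
#11 ori   $6, $0, 11 ; 0/1/12/0/13/13/11/0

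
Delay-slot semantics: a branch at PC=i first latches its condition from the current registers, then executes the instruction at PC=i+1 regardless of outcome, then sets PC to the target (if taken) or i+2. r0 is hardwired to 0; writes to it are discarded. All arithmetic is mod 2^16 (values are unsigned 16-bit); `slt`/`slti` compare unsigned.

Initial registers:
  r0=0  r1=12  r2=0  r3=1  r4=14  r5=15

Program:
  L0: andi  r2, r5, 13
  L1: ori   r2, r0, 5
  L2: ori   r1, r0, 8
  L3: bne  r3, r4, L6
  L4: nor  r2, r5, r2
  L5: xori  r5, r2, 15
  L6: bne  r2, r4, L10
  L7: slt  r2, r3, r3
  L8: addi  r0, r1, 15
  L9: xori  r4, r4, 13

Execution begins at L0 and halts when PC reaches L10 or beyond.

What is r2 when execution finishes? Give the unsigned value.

#0 andi  r2, r5, 13 ; 0/12/13/1/14/15
#1 ori   r2, r0, 5 ; 0/12/5/1/14/15
#2 ori   r1, r0, 8 ; 0/8/5/1/14/15
#3 bne  r3, r4, L6 ; 0/8/5/1/14/15 ; →target
#4 nor  r2, r5, r2 ; 0/8/65520/1/14/15
#6 bne  r2, r4, L10 ; 0/8/65520/1/14/15 ; →target
#7 slt  r2, r3, r3 ; 0/8/0/1/14/15

0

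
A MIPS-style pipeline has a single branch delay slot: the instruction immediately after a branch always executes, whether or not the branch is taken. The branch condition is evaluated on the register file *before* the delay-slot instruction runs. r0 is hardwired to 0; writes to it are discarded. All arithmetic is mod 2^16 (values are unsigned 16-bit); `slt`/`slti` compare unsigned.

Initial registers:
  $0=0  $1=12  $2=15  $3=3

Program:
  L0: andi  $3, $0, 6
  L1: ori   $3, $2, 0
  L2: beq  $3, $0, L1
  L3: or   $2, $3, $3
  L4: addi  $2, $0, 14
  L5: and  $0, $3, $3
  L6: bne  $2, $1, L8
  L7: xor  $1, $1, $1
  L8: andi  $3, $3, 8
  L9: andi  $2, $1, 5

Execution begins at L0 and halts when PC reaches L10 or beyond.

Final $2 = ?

0

#0 andi  $3, $0, 6 ; 0/12/15/0
#1 ori   $3, $2, 0 ; 0/12/15/15
#2 beq  $3, $0, L1 ; 0/12/15/15 ; →fallthru
#3 or   $2, $3, $3 ; 0/12/15/15
#4 addi  $2, $0, 14 ; 0/12/14/15
#5 and  $0, $3, $3 ; 0/12/14/15
#6 bne  $2, $1, L8 ; 0/12/14/15 ; →target
#7 xor  $1, $1, $1 ; 0/0/14/15
#8 andi  $3, $3, 8 ; 0/0/14/8
#9 andi  $2, $1, 5 ; 0/0/0/8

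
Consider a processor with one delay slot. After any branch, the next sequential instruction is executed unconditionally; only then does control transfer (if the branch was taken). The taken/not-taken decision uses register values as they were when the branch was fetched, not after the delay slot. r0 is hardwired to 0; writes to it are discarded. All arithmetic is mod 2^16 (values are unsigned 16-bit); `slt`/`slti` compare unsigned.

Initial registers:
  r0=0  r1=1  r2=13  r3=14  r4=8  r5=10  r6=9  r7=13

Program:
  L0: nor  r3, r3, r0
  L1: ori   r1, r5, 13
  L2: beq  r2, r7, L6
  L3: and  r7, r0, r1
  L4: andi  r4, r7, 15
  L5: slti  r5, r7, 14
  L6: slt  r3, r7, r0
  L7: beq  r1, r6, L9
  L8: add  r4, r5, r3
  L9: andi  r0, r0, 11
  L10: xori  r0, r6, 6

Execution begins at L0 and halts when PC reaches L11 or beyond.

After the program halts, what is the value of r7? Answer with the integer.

  step pc=0: nor  r3, r3, r0  regs=(0,1,13,65521,8,10,9,13)
  step pc=1: ori   r1, r5, 13  regs=(0,15,13,65521,8,10,9,13)
  step pc=2: beq  r2, r7, L6  cond=T  regs=(0,15,13,65521,8,10,9,13)
  step pc=3: and  r7, r0, r1  regs=(0,15,13,65521,8,10,9,0)
  step pc=6: slt  r3, r7, r0  regs=(0,15,13,0,8,10,9,0)
  step pc=7: beq  r1, r6, L9  cond=F  regs=(0,15,13,0,8,10,9,0)
  step pc=8: add  r4, r5, r3  regs=(0,15,13,0,10,10,9,0)
  step pc=9: andi  r0, r0, 11  regs=(0,15,13,0,10,10,9,0)
  step pc=10: xori  r0, r6, 6  regs=(0,15,13,0,10,10,9,0)

0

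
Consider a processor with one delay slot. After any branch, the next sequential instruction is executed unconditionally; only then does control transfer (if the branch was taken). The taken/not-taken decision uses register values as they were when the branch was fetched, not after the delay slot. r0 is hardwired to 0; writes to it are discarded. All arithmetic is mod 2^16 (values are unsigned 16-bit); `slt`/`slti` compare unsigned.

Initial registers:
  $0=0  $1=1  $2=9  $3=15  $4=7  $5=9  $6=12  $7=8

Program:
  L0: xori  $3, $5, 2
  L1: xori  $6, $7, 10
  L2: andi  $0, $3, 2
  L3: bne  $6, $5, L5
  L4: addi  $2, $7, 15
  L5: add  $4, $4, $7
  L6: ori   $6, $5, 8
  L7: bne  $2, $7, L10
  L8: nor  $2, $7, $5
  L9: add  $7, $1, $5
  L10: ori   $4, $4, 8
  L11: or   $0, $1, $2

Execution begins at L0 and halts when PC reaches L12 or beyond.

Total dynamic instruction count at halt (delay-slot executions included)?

  step pc=0: xori  $3, $5, 2  regs=(0,1,9,11,7,9,12,8)
  step pc=1: xori  $6, $7, 10  regs=(0,1,9,11,7,9,2,8)
  step pc=2: andi  $0, $3, 2  regs=(0,1,9,11,7,9,2,8)
  step pc=3: bne  $6, $5, L5  cond=T  regs=(0,1,9,11,7,9,2,8)
  step pc=4: addi  $2, $7, 15  regs=(0,1,23,11,7,9,2,8)
  step pc=5: add  $4, $4, $7  regs=(0,1,23,11,15,9,2,8)
  step pc=6: ori   $6, $5, 8  regs=(0,1,23,11,15,9,9,8)
  step pc=7: bne  $2, $7, L10  cond=T  regs=(0,1,23,11,15,9,9,8)
  step pc=8: nor  $2, $7, $5  regs=(0,1,65526,11,15,9,9,8)
  step pc=10: ori   $4, $4, 8  regs=(0,1,65526,11,15,9,9,8)
  step pc=11: or   $0, $1, $2  regs=(0,1,65526,11,15,9,9,8)

11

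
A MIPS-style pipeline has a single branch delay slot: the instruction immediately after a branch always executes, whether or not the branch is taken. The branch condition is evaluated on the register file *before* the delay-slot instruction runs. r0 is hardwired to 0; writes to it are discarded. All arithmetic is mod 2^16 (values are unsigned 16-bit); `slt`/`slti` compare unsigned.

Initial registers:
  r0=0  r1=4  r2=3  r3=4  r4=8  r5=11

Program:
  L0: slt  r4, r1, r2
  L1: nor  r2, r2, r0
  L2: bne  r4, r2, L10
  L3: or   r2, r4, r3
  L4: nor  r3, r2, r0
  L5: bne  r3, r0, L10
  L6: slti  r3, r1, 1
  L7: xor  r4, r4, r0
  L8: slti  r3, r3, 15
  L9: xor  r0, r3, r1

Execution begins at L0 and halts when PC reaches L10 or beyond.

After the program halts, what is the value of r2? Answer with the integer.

4

#0 slt  r4, r1, r2 ; 0/4/3/4/0/11
#1 nor  r2, r2, r0 ; 0/4/65532/4/0/11
#2 bne  r4, r2, L10 ; 0/4/65532/4/0/11 ; →target
#3 or   r2, r4, r3 ; 0/4/4/4/0/11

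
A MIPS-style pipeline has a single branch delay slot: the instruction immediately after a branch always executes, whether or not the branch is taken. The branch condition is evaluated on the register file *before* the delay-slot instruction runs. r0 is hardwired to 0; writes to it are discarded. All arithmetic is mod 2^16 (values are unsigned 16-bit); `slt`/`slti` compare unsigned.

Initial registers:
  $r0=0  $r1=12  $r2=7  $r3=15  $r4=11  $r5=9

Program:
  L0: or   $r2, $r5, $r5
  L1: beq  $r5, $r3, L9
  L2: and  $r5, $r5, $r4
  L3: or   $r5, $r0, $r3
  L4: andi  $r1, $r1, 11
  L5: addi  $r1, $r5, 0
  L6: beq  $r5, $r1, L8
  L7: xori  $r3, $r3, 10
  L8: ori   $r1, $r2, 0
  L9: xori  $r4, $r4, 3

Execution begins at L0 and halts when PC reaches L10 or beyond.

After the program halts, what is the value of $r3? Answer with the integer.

5

  step pc=0: or   $r2, $r5, $r5  regs=(0,12,9,15,11,9)
  step pc=1: beq  $r5, $r3, L9  cond=F  regs=(0,12,9,15,11,9)
  step pc=2: and  $r5, $r5, $r4  regs=(0,12,9,15,11,9)
  step pc=3: or   $r5, $r0, $r3  regs=(0,12,9,15,11,15)
  step pc=4: andi  $r1, $r1, 11  regs=(0,8,9,15,11,15)
  step pc=5: addi  $r1, $r5, 0  regs=(0,15,9,15,11,15)
  step pc=6: beq  $r5, $r1, L8  cond=T  regs=(0,15,9,15,11,15)
  step pc=7: xori  $r3, $r3, 10  regs=(0,15,9,5,11,15)
  step pc=8: ori   $r1, $r2, 0  regs=(0,9,9,5,11,15)
  step pc=9: xori  $r4, $r4, 3  regs=(0,9,9,5,8,15)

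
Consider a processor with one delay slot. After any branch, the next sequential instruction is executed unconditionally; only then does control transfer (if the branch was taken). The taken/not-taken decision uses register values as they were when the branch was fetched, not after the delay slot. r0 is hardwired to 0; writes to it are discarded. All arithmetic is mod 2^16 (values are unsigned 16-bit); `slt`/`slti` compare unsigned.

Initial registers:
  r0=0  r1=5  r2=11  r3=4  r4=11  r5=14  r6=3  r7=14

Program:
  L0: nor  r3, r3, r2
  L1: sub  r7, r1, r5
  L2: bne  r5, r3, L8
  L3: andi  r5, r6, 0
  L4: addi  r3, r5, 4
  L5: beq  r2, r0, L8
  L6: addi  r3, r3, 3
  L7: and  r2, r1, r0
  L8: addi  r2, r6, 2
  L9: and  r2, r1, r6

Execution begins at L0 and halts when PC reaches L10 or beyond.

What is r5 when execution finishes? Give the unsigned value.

0

  step pc=0: nor  r3, r3, r2  regs=(0,5,11,65520,11,14,3,14)
  step pc=1: sub  r7, r1, r5  regs=(0,5,11,65520,11,14,3,65527)
  step pc=2: bne  r5, r3, L8  cond=T  regs=(0,5,11,65520,11,14,3,65527)
  step pc=3: andi  r5, r6, 0  regs=(0,5,11,65520,11,0,3,65527)
  step pc=8: addi  r2, r6, 2  regs=(0,5,5,65520,11,0,3,65527)
  step pc=9: and  r2, r1, r6  regs=(0,5,1,65520,11,0,3,65527)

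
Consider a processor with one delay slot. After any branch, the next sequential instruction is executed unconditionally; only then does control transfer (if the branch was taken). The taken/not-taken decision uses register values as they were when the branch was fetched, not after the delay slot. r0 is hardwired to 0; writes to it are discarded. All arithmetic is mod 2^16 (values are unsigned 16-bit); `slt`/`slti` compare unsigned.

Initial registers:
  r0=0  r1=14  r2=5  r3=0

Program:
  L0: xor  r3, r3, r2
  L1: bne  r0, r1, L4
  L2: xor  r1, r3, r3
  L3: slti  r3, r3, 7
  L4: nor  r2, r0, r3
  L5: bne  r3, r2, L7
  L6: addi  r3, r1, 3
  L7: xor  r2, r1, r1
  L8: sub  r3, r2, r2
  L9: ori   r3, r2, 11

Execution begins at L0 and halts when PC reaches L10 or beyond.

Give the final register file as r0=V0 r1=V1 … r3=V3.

r0=0 r1=0 r2=0 r3=11

[0] xor  r3, r3, r2  →  {r0:0, r1:14, r2:5, r3:5}
[1] bne  r0, r1, L4  →  {r0:0, r1:14, r2:5, r3:5}  ⟨branch taken⟩
[2] xor  r1, r3, r3  →  {r0:0, r1:0, r2:5, r3:5}
[4] nor  r2, r0, r3  →  {r0:0, r1:0, r2:65530, r3:5}
[5] bne  r3, r2, L7  →  {r0:0, r1:0, r2:65530, r3:5}  ⟨branch taken⟩
[6] addi  r3, r1, 3  →  {r0:0, r1:0, r2:65530, r3:3}
[7] xor  r2, r1, r1  →  {r0:0, r1:0, r2:0, r3:3}
[8] sub  r3, r2, r2  →  {r0:0, r1:0, r2:0, r3:0}
[9] ori   r3, r2, 11  →  {r0:0, r1:0, r2:0, r3:11}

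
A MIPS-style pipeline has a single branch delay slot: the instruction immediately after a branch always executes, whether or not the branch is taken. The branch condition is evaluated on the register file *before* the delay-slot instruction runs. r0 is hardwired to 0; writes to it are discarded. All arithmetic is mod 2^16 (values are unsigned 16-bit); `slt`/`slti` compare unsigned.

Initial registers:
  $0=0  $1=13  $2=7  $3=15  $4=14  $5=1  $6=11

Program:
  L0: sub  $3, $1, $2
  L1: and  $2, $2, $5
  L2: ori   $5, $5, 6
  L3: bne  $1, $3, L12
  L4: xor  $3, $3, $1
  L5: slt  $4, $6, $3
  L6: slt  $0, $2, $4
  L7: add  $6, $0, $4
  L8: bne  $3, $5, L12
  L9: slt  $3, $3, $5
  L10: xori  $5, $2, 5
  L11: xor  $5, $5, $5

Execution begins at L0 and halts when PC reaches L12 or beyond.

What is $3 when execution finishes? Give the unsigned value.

#0 sub  $3, $1, $2 ; 0/13/7/6/14/1/11
#1 and  $2, $2, $5 ; 0/13/1/6/14/1/11
#2 ori   $5, $5, 6 ; 0/13/1/6/14/7/11
#3 bne  $1, $3, L12 ; 0/13/1/6/14/7/11 ; →target
#4 xor  $3, $3, $1 ; 0/13/1/11/14/7/11

11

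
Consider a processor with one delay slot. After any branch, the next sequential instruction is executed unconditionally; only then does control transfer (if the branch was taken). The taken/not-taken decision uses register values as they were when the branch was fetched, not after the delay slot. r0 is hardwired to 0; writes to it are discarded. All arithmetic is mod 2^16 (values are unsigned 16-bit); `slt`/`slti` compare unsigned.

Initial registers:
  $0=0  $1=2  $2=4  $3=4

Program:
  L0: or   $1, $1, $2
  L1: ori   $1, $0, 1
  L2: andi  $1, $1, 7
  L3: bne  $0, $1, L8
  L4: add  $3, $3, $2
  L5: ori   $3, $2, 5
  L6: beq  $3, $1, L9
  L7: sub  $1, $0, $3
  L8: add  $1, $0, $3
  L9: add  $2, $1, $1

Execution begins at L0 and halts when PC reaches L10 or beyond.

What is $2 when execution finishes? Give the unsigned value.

16

[0] or   $1, $1, $2  →  {$0:0, $1:6, $2:4, $3:4}
[1] ori   $1, $0, 1  →  {$0:0, $1:1, $2:4, $3:4}
[2] andi  $1, $1, 7  →  {$0:0, $1:1, $2:4, $3:4}
[3] bne  $0, $1, L8  →  {$0:0, $1:1, $2:4, $3:4}  ⟨branch taken⟩
[4] add  $3, $3, $2  →  {$0:0, $1:1, $2:4, $3:8}
[8] add  $1, $0, $3  →  {$0:0, $1:8, $2:4, $3:8}
[9] add  $2, $1, $1  →  {$0:0, $1:8, $2:16, $3:8}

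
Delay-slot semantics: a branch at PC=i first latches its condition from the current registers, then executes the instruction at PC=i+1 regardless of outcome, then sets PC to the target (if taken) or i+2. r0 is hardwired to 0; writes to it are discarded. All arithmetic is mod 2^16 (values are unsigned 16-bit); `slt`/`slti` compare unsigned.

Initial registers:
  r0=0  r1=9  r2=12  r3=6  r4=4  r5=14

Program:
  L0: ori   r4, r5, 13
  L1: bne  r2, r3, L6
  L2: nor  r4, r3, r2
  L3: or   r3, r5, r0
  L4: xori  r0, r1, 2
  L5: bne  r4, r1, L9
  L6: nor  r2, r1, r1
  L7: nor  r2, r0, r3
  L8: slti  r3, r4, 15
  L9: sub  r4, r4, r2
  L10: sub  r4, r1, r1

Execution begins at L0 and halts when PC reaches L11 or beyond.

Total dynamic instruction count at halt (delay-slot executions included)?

  step pc=0: ori   r4, r5, 13  regs=(0,9,12,6,15,14)
  step pc=1: bne  r2, r3, L6  cond=T  regs=(0,9,12,6,15,14)
  step pc=2: nor  r4, r3, r2  regs=(0,9,12,6,65521,14)
  step pc=6: nor  r2, r1, r1  regs=(0,9,65526,6,65521,14)
  step pc=7: nor  r2, r0, r3  regs=(0,9,65529,6,65521,14)
  step pc=8: slti  r3, r4, 15  regs=(0,9,65529,0,65521,14)
  step pc=9: sub  r4, r4, r2  regs=(0,9,65529,0,65528,14)
  step pc=10: sub  r4, r1, r1  regs=(0,9,65529,0,0,14)

8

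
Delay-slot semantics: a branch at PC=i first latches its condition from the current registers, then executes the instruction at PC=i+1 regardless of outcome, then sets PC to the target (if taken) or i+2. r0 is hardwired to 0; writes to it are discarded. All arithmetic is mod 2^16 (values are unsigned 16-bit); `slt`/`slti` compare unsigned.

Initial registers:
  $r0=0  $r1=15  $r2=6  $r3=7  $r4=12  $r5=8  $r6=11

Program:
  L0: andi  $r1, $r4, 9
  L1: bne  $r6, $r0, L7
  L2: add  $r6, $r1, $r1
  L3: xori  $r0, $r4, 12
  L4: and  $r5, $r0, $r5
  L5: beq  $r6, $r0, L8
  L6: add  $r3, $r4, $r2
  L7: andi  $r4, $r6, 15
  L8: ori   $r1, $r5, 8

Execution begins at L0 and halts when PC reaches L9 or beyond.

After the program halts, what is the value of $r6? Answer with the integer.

16

  step pc=0: andi  $r1, $r4, 9  regs=(0,8,6,7,12,8,11)
  step pc=1: bne  $r6, $r0, L7  cond=T  regs=(0,8,6,7,12,8,11)
  step pc=2: add  $r6, $r1, $r1  regs=(0,8,6,7,12,8,16)
  step pc=7: andi  $r4, $r6, 15  regs=(0,8,6,7,0,8,16)
  step pc=8: ori   $r1, $r5, 8  regs=(0,8,6,7,0,8,16)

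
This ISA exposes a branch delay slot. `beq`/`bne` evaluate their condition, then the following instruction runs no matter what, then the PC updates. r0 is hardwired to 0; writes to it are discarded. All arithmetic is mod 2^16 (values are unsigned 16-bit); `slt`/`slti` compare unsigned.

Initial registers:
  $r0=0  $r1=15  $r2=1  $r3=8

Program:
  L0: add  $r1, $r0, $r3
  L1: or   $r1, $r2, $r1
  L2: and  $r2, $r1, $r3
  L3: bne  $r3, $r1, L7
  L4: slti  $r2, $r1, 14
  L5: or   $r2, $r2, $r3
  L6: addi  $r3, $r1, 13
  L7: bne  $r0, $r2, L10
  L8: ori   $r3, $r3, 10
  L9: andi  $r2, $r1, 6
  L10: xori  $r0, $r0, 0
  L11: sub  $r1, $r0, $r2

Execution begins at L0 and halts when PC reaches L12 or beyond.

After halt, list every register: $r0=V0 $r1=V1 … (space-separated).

PC=0  add  $r1, $r0, $r3     | $r0=0 $r1=8 $r2=1 $r3=8
PC=1  or   $r1, $r2, $r1     | $r0=0 $r1=9 $r2=1 $r3=8
PC=2  and  $r2, $r1, $r3     | $r0=0 $r1=9 $r2=8 $r3=8
PC=3  bne  $r3, $r1, L7      | $r0=0 $r1=9 $r2=8 $r3=8  [TAKEN]
PC=4  slti  $r2, $r1, 14     | $r0=0 $r1=9 $r2=1 $r3=8
PC=7  bne  $r0, $r2, L10     | $r0=0 $r1=9 $r2=1 $r3=8  [TAKEN]
PC=8  ori   $r3, $r3, 10     | $r0=0 $r1=9 $r2=1 $r3=10
PC=10 xori  $r0, $r0, 0      | $r0=0 $r1=9 $r2=1 $r3=10
PC=11 sub  $r1, $r0, $r2     | $r0=0 $r1=65535 $r2=1 $r3=10

$r0=0 $r1=65535 $r2=1 $r3=10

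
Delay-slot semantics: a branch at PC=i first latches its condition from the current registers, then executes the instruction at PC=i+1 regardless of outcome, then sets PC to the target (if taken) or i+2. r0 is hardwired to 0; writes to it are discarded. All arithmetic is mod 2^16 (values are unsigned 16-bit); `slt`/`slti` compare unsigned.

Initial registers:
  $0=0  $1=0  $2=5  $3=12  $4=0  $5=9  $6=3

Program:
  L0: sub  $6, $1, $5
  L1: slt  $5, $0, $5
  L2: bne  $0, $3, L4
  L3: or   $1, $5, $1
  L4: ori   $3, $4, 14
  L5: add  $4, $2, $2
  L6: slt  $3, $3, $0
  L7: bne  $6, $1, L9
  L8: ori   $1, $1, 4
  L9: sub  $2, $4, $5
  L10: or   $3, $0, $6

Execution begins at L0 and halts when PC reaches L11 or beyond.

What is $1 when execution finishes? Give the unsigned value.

[0] sub  $6, $1, $5  →  {$0:0, $1:0, $2:5, $3:12, $4:0, $5:9, $6:65527}
[1] slt  $5, $0, $5  →  {$0:0, $1:0, $2:5, $3:12, $4:0, $5:1, $6:65527}
[2] bne  $0, $3, L4  →  {$0:0, $1:0, $2:5, $3:12, $4:0, $5:1, $6:65527}  ⟨branch taken⟩
[3] or   $1, $5, $1  →  {$0:0, $1:1, $2:5, $3:12, $4:0, $5:1, $6:65527}
[4] ori   $3, $4, 14  →  {$0:0, $1:1, $2:5, $3:14, $4:0, $5:1, $6:65527}
[5] add  $4, $2, $2  →  {$0:0, $1:1, $2:5, $3:14, $4:10, $5:1, $6:65527}
[6] slt  $3, $3, $0  →  {$0:0, $1:1, $2:5, $3:0, $4:10, $5:1, $6:65527}
[7] bne  $6, $1, L9  →  {$0:0, $1:1, $2:5, $3:0, $4:10, $5:1, $6:65527}  ⟨branch taken⟩
[8] ori   $1, $1, 4  →  {$0:0, $1:5, $2:5, $3:0, $4:10, $5:1, $6:65527}
[9] sub  $2, $4, $5  →  {$0:0, $1:5, $2:9, $3:0, $4:10, $5:1, $6:65527}
[10] or   $3, $0, $6  →  {$0:0, $1:5, $2:9, $3:65527, $4:10, $5:1, $6:65527}

5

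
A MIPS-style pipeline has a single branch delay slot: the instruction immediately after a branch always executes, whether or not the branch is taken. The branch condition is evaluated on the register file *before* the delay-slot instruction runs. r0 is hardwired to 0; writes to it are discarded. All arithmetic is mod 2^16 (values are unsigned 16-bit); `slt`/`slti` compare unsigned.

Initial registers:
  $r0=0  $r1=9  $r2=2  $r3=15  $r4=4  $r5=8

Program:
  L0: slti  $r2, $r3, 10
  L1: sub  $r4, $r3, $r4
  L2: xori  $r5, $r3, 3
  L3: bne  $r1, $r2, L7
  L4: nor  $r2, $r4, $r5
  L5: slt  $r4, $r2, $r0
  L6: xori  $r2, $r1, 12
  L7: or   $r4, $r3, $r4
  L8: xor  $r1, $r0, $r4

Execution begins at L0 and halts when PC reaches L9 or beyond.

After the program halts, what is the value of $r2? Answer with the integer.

[0] slti  $r2, $r3, 10  →  {$r0:0, $r1:9, $r2:0, $r3:15, $r4:4, $r5:8}
[1] sub  $r4, $r3, $r4  →  {$r0:0, $r1:9, $r2:0, $r3:15, $r4:11, $r5:8}
[2] xori  $r5, $r3, 3  →  {$r0:0, $r1:9, $r2:0, $r3:15, $r4:11, $r5:12}
[3] bne  $r1, $r2, L7  →  {$r0:0, $r1:9, $r2:0, $r3:15, $r4:11, $r5:12}  ⟨branch taken⟩
[4] nor  $r2, $r4, $r5  →  {$r0:0, $r1:9, $r2:65520, $r3:15, $r4:11, $r5:12}
[7] or   $r4, $r3, $r4  →  {$r0:0, $r1:9, $r2:65520, $r3:15, $r4:15, $r5:12}
[8] xor  $r1, $r0, $r4  →  {$r0:0, $r1:15, $r2:65520, $r3:15, $r4:15, $r5:12}

65520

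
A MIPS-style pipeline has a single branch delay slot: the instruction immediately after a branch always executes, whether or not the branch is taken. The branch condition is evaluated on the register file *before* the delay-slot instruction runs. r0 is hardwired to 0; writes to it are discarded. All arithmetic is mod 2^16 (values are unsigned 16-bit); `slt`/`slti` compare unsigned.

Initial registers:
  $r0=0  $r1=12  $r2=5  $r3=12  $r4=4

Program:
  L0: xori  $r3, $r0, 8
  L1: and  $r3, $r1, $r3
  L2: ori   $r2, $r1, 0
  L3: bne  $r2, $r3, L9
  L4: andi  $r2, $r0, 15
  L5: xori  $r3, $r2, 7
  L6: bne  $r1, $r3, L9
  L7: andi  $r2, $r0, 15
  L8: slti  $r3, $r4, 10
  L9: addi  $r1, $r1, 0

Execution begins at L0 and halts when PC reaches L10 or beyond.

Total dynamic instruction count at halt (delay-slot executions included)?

PC=0  xori  $r3, $r0, 8      | $r0=0 $r1=12 $r2=5 $r3=8 $r4=4
PC=1  and  $r3, $r1, $r3     | $r0=0 $r1=12 $r2=5 $r3=8 $r4=4
PC=2  ori   $r2, $r1, 0      | $r0=0 $r1=12 $r2=12 $r3=8 $r4=4
PC=3  bne  $r2, $r3, L9      | $r0=0 $r1=12 $r2=12 $r3=8 $r4=4  [TAKEN]
PC=4  andi  $r2, $r0, 15     | $r0=0 $r1=12 $r2=0 $r3=8 $r4=4
PC=9  addi  $r1, $r1, 0      | $r0=0 $r1=12 $r2=0 $r3=8 $r4=4

6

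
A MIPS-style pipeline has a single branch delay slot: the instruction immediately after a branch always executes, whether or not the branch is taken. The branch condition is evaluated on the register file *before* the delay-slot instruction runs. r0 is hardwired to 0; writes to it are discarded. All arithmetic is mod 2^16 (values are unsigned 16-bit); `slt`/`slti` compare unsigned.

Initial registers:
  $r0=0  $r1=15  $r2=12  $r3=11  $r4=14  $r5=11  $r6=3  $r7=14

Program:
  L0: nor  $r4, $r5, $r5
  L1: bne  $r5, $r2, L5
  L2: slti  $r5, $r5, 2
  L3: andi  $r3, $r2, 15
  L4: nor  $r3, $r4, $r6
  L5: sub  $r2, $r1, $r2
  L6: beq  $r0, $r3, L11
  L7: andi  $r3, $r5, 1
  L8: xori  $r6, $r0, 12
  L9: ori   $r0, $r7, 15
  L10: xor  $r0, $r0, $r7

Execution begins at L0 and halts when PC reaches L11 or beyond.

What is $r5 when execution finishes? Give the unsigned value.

0

  step pc=0: nor  $r4, $r5, $r5  regs=(0,15,12,11,65524,11,3,14)
  step pc=1: bne  $r5, $r2, L5  cond=T  regs=(0,15,12,11,65524,11,3,14)
  step pc=2: slti  $r5, $r5, 2  regs=(0,15,12,11,65524,0,3,14)
  step pc=5: sub  $r2, $r1, $r2  regs=(0,15,3,11,65524,0,3,14)
  step pc=6: beq  $r0, $r3, L11  cond=F  regs=(0,15,3,11,65524,0,3,14)
  step pc=7: andi  $r3, $r5, 1  regs=(0,15,3,0,65524,0,3,14)
  step pc=8: xori  $r6, $r0, 12  regs=(0,15,3,0,65524,0,12,14)
  step pc=9: ori   $r0, $r7, 15  regs=(0,15,3,0,65524,0,12,14)
  step pc=10: xor  $r0, $r0, $r7  regs=(0,15,3,0,65524,0,12,14)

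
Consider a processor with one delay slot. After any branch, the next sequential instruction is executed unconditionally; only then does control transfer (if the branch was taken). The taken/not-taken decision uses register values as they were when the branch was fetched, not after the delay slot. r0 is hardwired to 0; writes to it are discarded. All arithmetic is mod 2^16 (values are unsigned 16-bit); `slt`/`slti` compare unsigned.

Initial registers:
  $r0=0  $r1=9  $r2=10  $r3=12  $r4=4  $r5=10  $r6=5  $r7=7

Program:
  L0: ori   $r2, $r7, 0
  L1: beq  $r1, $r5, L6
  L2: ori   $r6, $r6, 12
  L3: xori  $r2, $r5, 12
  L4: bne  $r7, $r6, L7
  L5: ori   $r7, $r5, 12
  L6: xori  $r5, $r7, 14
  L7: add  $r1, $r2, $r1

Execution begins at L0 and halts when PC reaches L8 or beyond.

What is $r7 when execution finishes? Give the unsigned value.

[0] ori   $r2, $r7, 0  →  {$r0:0, $r1:9, $r2:7, $r3:12, $r4:4, $r5:10, $r6:5, $r7:7}
[1] beq  $r1, $r5, L6  →  {$r0:0, $r1:9, $r2:7, $r3:12, $r4:4, $r5:10, $r6:5, $r7:7}  ⟨branch fallthrough⟩
[2] ori   $r6, $r6, 12  →  {$r0:0, $r1:9, $r2:7, $r3:12, $r4:4, $r5:10, $r6:13, $r7:7}
[3] xori  $r2, $r5, 12  →  {$r0:0, $r1:9, $r2:6, $r3:12, $r4:4, $r5:10, $r6:13, $r7:7}
[4] bne  $r7, $r6, L7  →  {$r0:0, $r1:9, $r2:6, $r3:12, $r4:4, $r5:10, $r6:13, $r7:7}  ⟨branch taken⟩
[5] ori   $r7, $r5, 12  →  {$r0:0, $r1:9, $r2:6, $r3:12, $r4:4, $r5:10, $r6:13, $r7:14}
[7] add  $r1, $r2, $r1  →  {$r0:0, $r1:15, $r2:6, $r3:12, $r4:4, $r5:10, $r6:13, $r7:14}

14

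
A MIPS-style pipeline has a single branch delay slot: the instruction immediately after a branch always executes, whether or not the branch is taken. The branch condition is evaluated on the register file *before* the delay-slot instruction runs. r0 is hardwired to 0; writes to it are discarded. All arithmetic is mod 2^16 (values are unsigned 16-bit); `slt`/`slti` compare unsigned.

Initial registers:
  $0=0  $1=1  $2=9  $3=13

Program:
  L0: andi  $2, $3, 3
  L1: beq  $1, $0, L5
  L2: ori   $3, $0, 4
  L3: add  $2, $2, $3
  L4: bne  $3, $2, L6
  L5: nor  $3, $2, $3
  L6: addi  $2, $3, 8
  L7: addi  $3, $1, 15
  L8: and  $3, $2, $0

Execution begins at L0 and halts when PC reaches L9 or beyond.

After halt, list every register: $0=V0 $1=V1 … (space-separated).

$0=0 $1=1 $2=2 $3=0

[0] andi  $2, $3, 3  →  {$0:0, $1:1, $2:1, $3:13}
[1] beq  $1, $0, L5  →  {$0:0, $1:1, $2:1, $3:13}  ⟨branch fallthrough⟩
[2] ori   $3, $0, 4  →  {$0:0, $1:1, $2:1, $3:4}
[3] add  $2, $2, $3  →  {$0:0, $1:1, $2:5, $3:4}
[4] bne  $3, $2, L6  →  {$0:0, $1:1, $2:5, $3:4}  ⟨branch taken⟩
[5] nor  $3, $2, $3  →  {$0:0, $1:1, $2:5, $3:65530}
[6] addi  $2, $3, 8  →  {$0:0, $1:1, $2:2, $3:65530}
[7] addi  $3, $1, 15  →  {$0:0, $1:1, $2:2, $3:16}
[8] and  $3, $2, $0  →  {$0:0, $1:1, $2:2, $3:0}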